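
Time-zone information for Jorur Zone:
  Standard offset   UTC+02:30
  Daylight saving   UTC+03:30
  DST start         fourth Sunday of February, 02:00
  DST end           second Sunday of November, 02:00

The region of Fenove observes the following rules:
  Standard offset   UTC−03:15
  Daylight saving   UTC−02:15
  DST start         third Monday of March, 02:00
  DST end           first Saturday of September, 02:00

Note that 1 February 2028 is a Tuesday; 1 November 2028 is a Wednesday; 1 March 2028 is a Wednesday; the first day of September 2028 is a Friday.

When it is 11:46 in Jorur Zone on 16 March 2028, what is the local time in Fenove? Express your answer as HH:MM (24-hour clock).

05:01

1 February 2028 is a Tuesday, so the first Sunday is February 6 and the fourth is February 27.
1 November 2028 is a Wednesday, so the first Sunday is November 5 and the second is November 12.
Daylight saving runs 27 February – 12 November; 16 March 2028 is inside that window, so Jorur Zone is at UTC+03:30.
11:46 Jorur Zone − 3h30m = 08:16 UTC.
1 March 2028 is a Wednesday, so the first Monday is March 6 and the third is March 20.
1 September 2028 is a Friday, so the first Saturday is September 2.
At the standard offset (UTC−03:15), 08:16 UTC − 3h15m = 05:01 Fenove standard time.
Daylight saving runs 20 March – 2 September; the standard-time date in Fenove, 16 March 2028, is outside that window, so Fenove is on standard time at UTC−03:15.
08:16 UTC − 3h15m = 05:01 Fenove.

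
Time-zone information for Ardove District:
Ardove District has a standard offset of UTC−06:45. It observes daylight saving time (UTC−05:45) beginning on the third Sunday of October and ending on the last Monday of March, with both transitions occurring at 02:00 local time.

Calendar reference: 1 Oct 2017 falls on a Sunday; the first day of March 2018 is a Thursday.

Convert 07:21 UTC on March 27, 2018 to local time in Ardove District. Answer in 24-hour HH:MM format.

00:36

1 October 2017 is a Sunday, so the first Sunday is October 1 and the third is October 15.
1 March 2018 is a Thursday, so Mondays fall on 5, 12, 19, 26; the last is March 26.
At the standard offset (UTC−06:45), 07:21 UTC − 6h45m = 00:36 Ardove District standard time.
The standard-time date in Ardove District, March 27, 2018, does not fall between 15 October 2017 and 26 March 2018, so daylight saving is not in effect and Ardove District is at UTC−06:45.
07:21 UTC − 6h45m = 00:36 local.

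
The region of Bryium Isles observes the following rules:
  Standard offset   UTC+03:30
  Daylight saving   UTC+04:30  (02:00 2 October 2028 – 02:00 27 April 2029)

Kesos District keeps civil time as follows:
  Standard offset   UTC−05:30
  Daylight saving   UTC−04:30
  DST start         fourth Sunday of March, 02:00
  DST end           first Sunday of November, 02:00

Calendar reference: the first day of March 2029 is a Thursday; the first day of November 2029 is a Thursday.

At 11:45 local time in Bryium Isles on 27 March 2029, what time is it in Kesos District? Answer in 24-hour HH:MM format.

27 March 2029 falls between 2 October 2028 and 27 April 2029, so daylight saving is in effect and Bryium Isles is at UTC+04:30.
11:45 Bryium Isles − 4h30m = 07:15 UTC.
1 March 2029 is a Thursday, so the first Sunday is March 4 and the fourth is March 25.
1 November 2029 is a Thursday, so the first Sunday is November 4.
At the standard offset (UTC−05:30), 07:15 UTC − 5h30m = 01:45 Kesos District standard time.
The standard-time date in Kesos District, 27 March 2029, lies within the daylight-saving period (25 March – 4 November), so Kesos District is on daylight time, UTC−04:30.
07:15 UTC − 4h30m = 02:45 Kesos District.

02:45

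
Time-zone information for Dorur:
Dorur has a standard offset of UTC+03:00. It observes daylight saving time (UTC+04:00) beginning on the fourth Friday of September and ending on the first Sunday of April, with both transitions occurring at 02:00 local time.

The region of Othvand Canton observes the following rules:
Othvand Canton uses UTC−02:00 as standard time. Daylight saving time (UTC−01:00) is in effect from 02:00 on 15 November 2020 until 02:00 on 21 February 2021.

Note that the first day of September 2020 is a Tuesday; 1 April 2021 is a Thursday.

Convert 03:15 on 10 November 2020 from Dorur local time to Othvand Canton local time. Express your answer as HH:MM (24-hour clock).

1 September 2020 is a Tuesday, so the first Friday is September 4 and the fourth is September 25.
1 April 2021 is a Thursday, so the first Sunday is April 4.
10 November 2020 falls between 25 September 2020 and 4 April 2021, so daylight saving is in effect and Dorur is at UTC+04:00.
03:15 Dorur − 4h = 23:15 UTC (rolling into the previous day, 9 November 2020).
At the standard offset (UTC−02:00), 23:15 UTC − 2h = 21:15 Othvand Canton standard time.
The standard-time date in Othvand Canton, 9 November 2020, is outside the daylight-saving period (15 November 2020 – 21 February 2021), so Othvand Canton is on standard time, UTC−02:00.
23:15 UTC − 2h = 21:15 Othvand Canton.

21:15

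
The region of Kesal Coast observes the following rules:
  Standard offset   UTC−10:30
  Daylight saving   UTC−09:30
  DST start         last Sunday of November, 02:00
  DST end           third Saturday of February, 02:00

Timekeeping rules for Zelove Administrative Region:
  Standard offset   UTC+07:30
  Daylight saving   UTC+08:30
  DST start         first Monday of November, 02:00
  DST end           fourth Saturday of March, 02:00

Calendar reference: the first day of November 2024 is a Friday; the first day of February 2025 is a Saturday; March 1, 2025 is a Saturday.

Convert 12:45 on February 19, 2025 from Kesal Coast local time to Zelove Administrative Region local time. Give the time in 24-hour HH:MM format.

07:45

1 November 2024 is a Friday, so Sundays fall on 3, 10, 17, 24; the last is November 24.
1 February 2025 is a Saturday, so the first Saturday is February 1 and the third is February 15.
February 19, 2025 does not fall between 24 November 2024 and 15 February 2025, so daylight saving is not in effect and Kesal Coast is at UTC−10:30.
12:45 Kesal Coast + 10h30m = 23:15 UTC.
1 November 2024 is a Friday, so the first Monday is November 4.
1 March 2025 is a Saturday, so the first Saturday is March 1 and the fourth is March 22.
At the standard offset (UTC+07:30), 23:15 UTC + 7h30m = 06:45 Zelove Administrative Region standard time (rolling into the next day, 20 February 2025).
The standard-time date in Zelove Administrative Region, February 20, 2025, falls between 4 November 2024 and 22 March 2025, so daylight saving is in effect and Zelove Administrative Region is at UTC+08:30.
23:15 UTC + 8h30m = 07:45 Zelove Administrative Region (rolling into the next day, 20 February 2025).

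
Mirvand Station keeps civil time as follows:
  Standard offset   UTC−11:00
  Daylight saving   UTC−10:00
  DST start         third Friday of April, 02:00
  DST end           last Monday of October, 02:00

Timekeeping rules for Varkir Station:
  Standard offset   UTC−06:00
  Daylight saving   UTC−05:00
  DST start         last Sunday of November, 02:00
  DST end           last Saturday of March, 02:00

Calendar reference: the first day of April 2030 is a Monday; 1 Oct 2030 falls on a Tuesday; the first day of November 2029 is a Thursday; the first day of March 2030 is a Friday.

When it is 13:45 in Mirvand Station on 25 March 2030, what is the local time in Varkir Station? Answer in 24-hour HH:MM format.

19:45

1 April 2030 is a Monday, so the first Friday is April 5 and the third is April 19.
1 October 2030 is a Tuesday, so Mondays fall on 7, 14, 21, 28; the last is October 28.
Daylight saving runs 19 April – 28 October; 25 March 2030 is outside that window, so Mirvand Station is on standard time at UTC−11:00.
13:45 Mirvand Station + 11h = 00:45 UTC (rolling into the next day, 26 March 2030).
1 November 2029 is a Thursday, so Sundays fall on 4, 11, 18, 25; the last is November 25.
1 March 2030 is a Friday, so Saturdays fall on 2, 9, 16, 23, 30; the last is March 30.
At the standard offset (UTC−06:00), 00:45 UTC − 6h = 18:45 Varkir Station standard time (rolling into the previous day, 25 March 2030).
The standard-time date in Varkir Station, 25 March 2030, lies within the daylight-saving period (25 November 2029 – 30 March 2030), so Varkir Station is on daylight time, UTC−05:00.
00:45 UTC − 5h = 19:45 Varkir Station (rolling into the previous day, 25 March 2030).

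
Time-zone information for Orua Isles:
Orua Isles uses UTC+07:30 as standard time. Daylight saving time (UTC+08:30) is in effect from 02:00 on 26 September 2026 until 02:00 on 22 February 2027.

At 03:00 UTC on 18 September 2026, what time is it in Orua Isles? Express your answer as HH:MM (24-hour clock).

At the standard offset (UTC+07:30), 03:00 UTC + 7h30m = 10:30 Orua Isles standard time.
The standard-time date in Orua Isles, 18 September 2026, does not fall between 26 September 2026 and 22 February 2027, so daylight saving is not in effect and Orua Isles is at UTC+07:30.
03:00 UTC + 7h30m = 10:30 local.

10:30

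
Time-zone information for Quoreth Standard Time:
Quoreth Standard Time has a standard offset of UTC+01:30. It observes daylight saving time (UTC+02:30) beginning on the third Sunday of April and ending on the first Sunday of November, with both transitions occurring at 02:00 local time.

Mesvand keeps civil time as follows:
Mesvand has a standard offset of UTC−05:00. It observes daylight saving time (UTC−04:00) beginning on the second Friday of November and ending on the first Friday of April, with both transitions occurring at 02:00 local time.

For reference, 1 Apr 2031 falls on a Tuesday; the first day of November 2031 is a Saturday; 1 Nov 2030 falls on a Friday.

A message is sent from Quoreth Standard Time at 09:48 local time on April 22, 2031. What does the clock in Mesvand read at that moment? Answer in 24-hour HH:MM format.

1 April 2031 is a Tuesday, so the first Sunday is April 6 and the third is April 20.
1 November 2031 is a Saturday, so the first Sunday is November 2.
April 22, 2031 lies within the daylight-saving period (20 April – 2 November), so Quoreth Standard Time is on daylight time, UTC+02:30.
09:48 Quoreth Standard Time − 2h30m = 07:18 UTC.
1 November 2030 is a Friday, so the first Friday is November 1 and the second is November 8.
1 April 2031 is a Tuesday, so the first Friday is April 4.
At the standard offset (UTC−05:00), 07:18 UTC − 5h = 02:18 Mesvand standard time.
The standard-time date in Mesvand, April 22, 2031, does not fall between 8 November 2030 and 4 April 2031, so daylight saving is not in effect and Mesvand is at UTC−05:00.
07:18 UTC − 5h = 02:18 Mesvand.

02:18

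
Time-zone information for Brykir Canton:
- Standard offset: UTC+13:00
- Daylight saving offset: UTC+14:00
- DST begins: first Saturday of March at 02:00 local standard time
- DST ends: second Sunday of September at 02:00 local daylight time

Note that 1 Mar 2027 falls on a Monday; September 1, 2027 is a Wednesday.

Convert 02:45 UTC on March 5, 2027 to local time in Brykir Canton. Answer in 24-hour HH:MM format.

1 March 2027 is a Monday, so the first Saturday is March 6.
1 September 2027 is a Wednesday, so the first Sunday is September 5 and the second is September 12.
At the standard offset (UTC+13:00), 02:45 UTC + 13h = 15:45 Brykir Canton standard time.
Daylight saving runs 6 March – 12 September; the standard-time date in Brykir Canton, March 5, 2027, is outside that window, so Brykir Canton is on standard time at UTC+13:00.
02:45 UTC + 13h = 15:45 local.

15:45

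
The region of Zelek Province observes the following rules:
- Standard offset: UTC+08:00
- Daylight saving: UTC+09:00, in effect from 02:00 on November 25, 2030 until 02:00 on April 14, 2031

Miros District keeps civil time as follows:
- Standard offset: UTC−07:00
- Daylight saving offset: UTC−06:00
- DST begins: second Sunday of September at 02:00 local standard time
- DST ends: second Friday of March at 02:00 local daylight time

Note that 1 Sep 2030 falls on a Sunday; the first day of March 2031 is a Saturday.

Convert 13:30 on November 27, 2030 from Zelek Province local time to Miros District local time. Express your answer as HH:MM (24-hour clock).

22:30

Daylight saving runs 25 November 2030 – 14 April 2031; November 27, 2030 is inside that window, so Zelek Province is at UTC+09:00.
13:30 Zelek Province − 9h = 04:30 UTC.
1 September 2030 is a Sunday, so the first Sunday is September 1 and the second is September 8.
1 March 2031 is a Saturday, so the first Friday is March 7 and the second is March 14.
At the standard offset (UTC−07:00), 04:30 UTC − 7h = 21:30 Miros District standard time (rolling into the previous day, 26 November 2030).
The standard-time date in Miros District, November 26, 2030, lies within the daylight-saving period (8 September 2030 – 14 March 2031), so Miros District is on daylight time, UTC−06:00.
04:30 UTC − 6h = 22:30 Miros District (rolling into the previous day, 26 November 2030).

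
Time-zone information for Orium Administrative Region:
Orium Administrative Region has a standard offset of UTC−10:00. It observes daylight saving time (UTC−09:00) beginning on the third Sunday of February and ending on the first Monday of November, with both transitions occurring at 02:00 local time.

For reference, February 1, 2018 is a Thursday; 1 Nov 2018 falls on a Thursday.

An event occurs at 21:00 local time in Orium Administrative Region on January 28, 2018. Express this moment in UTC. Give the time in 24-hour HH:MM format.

1 February 2018 is a Thursday, so the first Sunday is February 4 and the third is February 18.
1 November 2018 is a Thursday, so the first Monday is November 5.
January 28, 2018 does not fall between 18 February and 5 November, so daylight saving is not in effect and Orium Administrative Region is at UTC−10:00.
21:00 local + 10h = 07:00 UTC (rolling into the next day, 29 January 2018).

07:00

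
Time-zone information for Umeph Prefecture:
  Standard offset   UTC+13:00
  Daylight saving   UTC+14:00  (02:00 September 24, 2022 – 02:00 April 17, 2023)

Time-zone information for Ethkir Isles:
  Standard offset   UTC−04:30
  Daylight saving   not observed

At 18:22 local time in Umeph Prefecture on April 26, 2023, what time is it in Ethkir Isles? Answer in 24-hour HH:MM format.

00:52

April 26, 2023 does not fall between 24 September 2022 and 17 April 2023, so daylight saving is not in effect and Umeph Prefecture is at UTC+13:00.
18:22 Umeph Prefecture − 13h = 05:22 UTC.
Ethkir Isles has no daylight saving, so its offset is UTC−04:30 year-round.
05:22 UTC − 4h30m = 00:52 Ethkir Isles.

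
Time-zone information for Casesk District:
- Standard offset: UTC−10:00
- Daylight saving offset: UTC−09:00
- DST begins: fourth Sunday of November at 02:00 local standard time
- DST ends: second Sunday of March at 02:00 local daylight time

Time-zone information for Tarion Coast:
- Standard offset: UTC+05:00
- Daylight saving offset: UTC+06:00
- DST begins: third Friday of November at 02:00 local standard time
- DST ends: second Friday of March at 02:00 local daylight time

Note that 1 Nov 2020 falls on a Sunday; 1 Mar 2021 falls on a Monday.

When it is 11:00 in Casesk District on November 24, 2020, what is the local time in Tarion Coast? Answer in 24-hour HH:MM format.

1 November 2020 is a Sunday, so the first Sunday is November 1 and the fourth is November 22.
1 March 2021 is a Monday, so the first Sunday is March 7 and the second is March 14.
November 24, 2020 falls between 22 November 2020 and 14 March 2021, so daylight saving is in effect and Casesk District is at UTC−09:00.
11:00 Casesk District + 9h = 20:00 UTC.
1 November 2020 is a Sunday, so the first Friday is November 6 and the third is November 20.
1 March 2021 is a Monday, so the first Friday is March 5 and the second is March 12.
At the standard offset (UTC+05:00), 20:00 UTC + 5h = 01:00 Tarion Coast standard time (rolling into the next day, 25 November 2020).
The standard-time date in Tarion Coast, November 25, 2020, falls between 20 November 2020 and 12 March 2021, so daylight saving is in effect and Tarion Coast is at UTC+06:00.
20:00 UTC + 6h = 02:00 Tarion Coast (rolling into the next day, 25 November 2020).

02:00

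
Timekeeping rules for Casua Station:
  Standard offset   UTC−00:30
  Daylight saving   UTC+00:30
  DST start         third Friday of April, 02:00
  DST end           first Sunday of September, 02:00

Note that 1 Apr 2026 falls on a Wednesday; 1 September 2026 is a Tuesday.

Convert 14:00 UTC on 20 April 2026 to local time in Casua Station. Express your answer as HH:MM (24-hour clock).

1 April 2026 is a Wednesday, so the first Friday is April 3 and the third is April 17.
1 September 2026 is a Tuesday, so the first Sunday is September 6.
At the standard offset (UTC−00:30), 14:00 UTC − 0h30m = 13:30 Casua Station standard time.
The standard-time date in Casua Station, 20 April 2026, falls between 17 April and 6 September, so daylight saving is in effect and Casua Station is at UTC+00:30.
14:00 UTC + 0h30m = 14:30 local.

14:30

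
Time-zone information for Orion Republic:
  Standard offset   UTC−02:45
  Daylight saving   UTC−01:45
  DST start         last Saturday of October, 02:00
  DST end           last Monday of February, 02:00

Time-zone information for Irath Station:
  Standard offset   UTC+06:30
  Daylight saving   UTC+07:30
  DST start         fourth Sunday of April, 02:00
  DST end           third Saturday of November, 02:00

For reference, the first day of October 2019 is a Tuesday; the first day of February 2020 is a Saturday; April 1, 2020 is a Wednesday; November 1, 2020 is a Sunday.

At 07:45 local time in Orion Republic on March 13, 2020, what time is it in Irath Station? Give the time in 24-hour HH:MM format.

17:00

1 October 2019 is a Tuesday, so Saturdays fall on 5, 12, 19, 26; the last is October 26.
1 February 2020 is a Saturday, so Mondays fall on 3, 10, 17, 24; the last is February 24.
Daylight saving runs 26 October 2019 – 24 February 2020; March 13, 2020 is outside that window, so Orion Republic is on standard time at UTC−02:45.
07:45 Orion Republic + 2h45m = 10:30 UTC.
1 April 2020 is a Wednesday, so the first Sunday is April 5 and the fourth is April 26.
1 November 2020 is a Sunday, so the first Saturday is November 7 and the third is November 21.
At the standard offset (UTC+06:30), 10:30 UTC + 6h30m = 17:00 Irath Station standard time.
The standard-time date in Irath Station, March 13, 2020, is outside the daylight-saving period (26 April – 21 November), so Irath Station is on standard time, UTC+06:30.
10:30 UTC + 6h30m = 17:00 Irath Station.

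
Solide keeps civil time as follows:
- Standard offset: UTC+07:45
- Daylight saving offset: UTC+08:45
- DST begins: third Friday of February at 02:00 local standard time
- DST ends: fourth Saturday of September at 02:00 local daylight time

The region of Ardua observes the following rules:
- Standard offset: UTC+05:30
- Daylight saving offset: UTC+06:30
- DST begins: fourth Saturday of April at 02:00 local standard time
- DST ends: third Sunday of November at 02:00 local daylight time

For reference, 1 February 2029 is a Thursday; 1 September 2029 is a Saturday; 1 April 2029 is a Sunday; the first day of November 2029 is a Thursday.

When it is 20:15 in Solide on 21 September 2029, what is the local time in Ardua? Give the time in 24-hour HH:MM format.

18:00

1 February 2029 is a Thursday, so the first Friday is February 2 and the third is February 16.
1 September 2029 is a Saturday, so the first Saturday is September 1 and the fourth is September 22.
21 September 2029 lies within the daylight-saving period (16 February – 22 September), so Solide is on daylight time, UTC+08:45.
20:15 Solide − 8h45m = 11:30 UTC.
1 April 2029 is a Sunday, so the first Saturday is April 7 and the fourth is April 28.
1 November 2029 is a Thursday, so the first Sunday is November 4 and the third is November 18.
At the standard offset (UTC+05:30), 11:30 UTC + 5h30m = 17:00 Ardua standard time.
Daylight saving runs 28 April – 18 November; the standard-time date in Ardua, 21 September 2029, is inside that window, so Ardua is at UTC+06:30.
11:30 UTC + 6h30m = 18:00 Ardua.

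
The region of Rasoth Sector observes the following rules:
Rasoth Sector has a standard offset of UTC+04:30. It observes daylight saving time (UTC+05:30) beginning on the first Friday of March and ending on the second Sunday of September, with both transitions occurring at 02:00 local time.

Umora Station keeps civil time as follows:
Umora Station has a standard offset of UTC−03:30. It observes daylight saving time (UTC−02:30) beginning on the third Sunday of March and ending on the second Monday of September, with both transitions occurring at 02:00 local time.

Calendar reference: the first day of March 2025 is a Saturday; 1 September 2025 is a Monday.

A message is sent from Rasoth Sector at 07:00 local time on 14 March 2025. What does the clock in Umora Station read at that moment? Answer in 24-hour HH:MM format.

22:00

1 March 2025 is a Saturday, so the first Friday is March 7.
1 September 2025 is a Monday, so the first Sunday is September 7 and the second is September 14.
14 March 2025 falls between 7 March and 14 September, so daylight saving is in effect and Rasoth Sector is at UTC+05:30.
07:00 Rasoth Sector − 5h30m = 01:30 UTC.
1 March 2025 is a Saturday, so the first Sunday is March 2 and the third is March 16.
1 September 2025 is a Monday, so the first Monday is September 1 and the second is September 8.
At the standard offset (UTC−03:30), 01:30 UTC − 3h30m = 22:00 Umora Station standard time (rolling into the previous day, 13 March 2025).
Daylight saving runs 16 March – 8 September; the standard-time date in Umora Station, 13 March 2025, is outside that window, so Umora Station is on standard time at UTC−03:30.
01:30 UTC − 3h30m = 22:00 Umora Station (rolling into the previous day, 13 March 2025).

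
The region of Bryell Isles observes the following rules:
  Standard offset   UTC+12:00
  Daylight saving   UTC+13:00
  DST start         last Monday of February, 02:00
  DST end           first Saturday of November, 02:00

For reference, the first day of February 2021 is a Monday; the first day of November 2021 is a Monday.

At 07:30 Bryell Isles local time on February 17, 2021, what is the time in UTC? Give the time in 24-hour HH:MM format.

19:30

1 February 2021 is a Monday, so Mondays fall on 1, 8, 15, 22; the last is February 22.
1 November 2021 is a Monday, so the first Saturday is November 6.
Daylight saving runs 22 February – 6 November; February 17, 2021 is outside that window, so Bryell Isles is on standard time at UTC+12:00.
07:30 local − 12h = 19:30 UTC (rolling into the previous day, 16 February 2021).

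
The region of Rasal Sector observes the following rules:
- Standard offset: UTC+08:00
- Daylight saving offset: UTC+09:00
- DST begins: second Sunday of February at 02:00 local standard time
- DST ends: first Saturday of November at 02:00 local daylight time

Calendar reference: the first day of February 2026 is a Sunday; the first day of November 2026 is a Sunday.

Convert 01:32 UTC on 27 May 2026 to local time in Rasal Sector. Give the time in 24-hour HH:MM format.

1 February 2026 is a Sunday, so the first Sunday is February 1 and the second is February 8.
1 November 2026 is a Sunday, so the first Saturday is November 7.
At the standard offset (UTC+08:00), 01:32 UTC + 8h = 09:32 Rasal Sector standard time.
Daylight saving runs 8 February – 7 November; the standard-time date in Rasal Sector, 27 May 2026, is inside that window, so Rasal Sector is at UTC+09:00.
01:32 UTC + 9h = 10:32 local.

10:32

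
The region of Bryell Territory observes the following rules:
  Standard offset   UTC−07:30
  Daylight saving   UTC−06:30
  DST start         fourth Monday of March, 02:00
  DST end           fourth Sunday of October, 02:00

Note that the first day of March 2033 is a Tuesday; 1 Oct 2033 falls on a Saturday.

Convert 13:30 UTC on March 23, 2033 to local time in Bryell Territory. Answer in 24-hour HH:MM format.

1 March 2033 is a Tuesday, so the first Monday is March 7 and the fourth is March 28.
1 October 2033 is a Saturday, so the first Sunday is October 2 and the fourth is October 23.
At the standard offset (UTC−07:30), 13:30 UTC − 7h30m = 06:00 Bryell Territory standard time.
The standard-time date in Bryell Territory, March 23, 2033, does not fall between 28 March and 23 October, so daylight saving is not in effect and Bryell Territory is at UTC−07:30.
13:30 UTC − 7h30m = 06:00 local.

06:00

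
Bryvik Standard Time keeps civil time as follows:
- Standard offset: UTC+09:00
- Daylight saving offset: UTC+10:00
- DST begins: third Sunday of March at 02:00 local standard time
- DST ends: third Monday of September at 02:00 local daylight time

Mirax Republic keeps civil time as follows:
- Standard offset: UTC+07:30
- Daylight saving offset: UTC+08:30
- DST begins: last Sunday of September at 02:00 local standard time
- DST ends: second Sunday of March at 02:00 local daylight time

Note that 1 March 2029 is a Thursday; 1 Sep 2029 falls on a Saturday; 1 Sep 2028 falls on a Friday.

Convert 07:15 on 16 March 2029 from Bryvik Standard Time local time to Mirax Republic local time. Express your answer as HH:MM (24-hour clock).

05:45

1 March 2029 is a Thursday, so the first Sunday is March 4 and the third is March 18.
1 September 2029 is a Saturday, so the first Monday is September 3 and the third is September 17.
16 March 2029 is outside the daylight-saving period (18 March – 17 September), so Bryvik Standard Time is on standard time, UTC+09:00.
07:15 Bryvik Standard Time − 9h = 22:15 UTC (rolling into the previous day, 15 March 2029).
1 September 2028 is a Friday, so Sundays fall on 3, 10, 17, 24; the last is September 24.
1 March 2029 is a Thursday, so the first Sunday is March 4 and the second is March 11.
At the standard offset (UTC+07:30), 22:15 UTC + 7h30m = 05:45 Mirax Republic standard time (rolling into the next day, 16 March 2029).
The standard-time date in Mirax Republic, 16 March 2029, is outside the daylight-saving period (24 September 2028 – 11 March 2029), so Mirax Republic is on standard time, UTC+07:30.
22:15 UTC + 7h30m = 05:45 Mirax Republic (rolling into the next day, 16 March 2029).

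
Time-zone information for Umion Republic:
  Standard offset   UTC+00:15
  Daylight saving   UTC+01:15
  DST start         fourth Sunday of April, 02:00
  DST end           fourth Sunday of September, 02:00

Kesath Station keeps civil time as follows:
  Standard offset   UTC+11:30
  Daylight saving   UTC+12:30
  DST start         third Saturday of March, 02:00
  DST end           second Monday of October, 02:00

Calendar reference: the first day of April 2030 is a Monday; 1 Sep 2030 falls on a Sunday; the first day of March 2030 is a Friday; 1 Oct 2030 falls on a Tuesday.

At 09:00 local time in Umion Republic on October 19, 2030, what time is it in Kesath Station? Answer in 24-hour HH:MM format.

1 April 2030 is a Monday, so the first Sunday is April 7 and the fourth is April 28.
1 September 2030 is a Sunday, so the first Sunday is September 1 and the fourth is September 22.
October 19, 2030 does not fall between 28 April and 22 September, so daylight saving is not in effect and Umion Republic is at UTC+00:15.
09:00 Umion Republic − 0h15m = 08:45 UTC.
1 March 2030 is a Friday, so the first Saturday is March 2 and the third is March 16.
1 October 2030 is a Tuesday, so the first Monday is October 7 and the second is October 14.
At the standard offset (UTC+11:30), 08:45 UTC + 11h30m = 20:15 Kesath Station standard time.
The standard-time date in Kesath Station, October 19, 2030, is outside the daylight-saving period (16 March – 14 October), so Kesath Station is on standard time, UTC+11:30.
08:45 UTC + 11h30m = 20:15 Kesath Station.

20:15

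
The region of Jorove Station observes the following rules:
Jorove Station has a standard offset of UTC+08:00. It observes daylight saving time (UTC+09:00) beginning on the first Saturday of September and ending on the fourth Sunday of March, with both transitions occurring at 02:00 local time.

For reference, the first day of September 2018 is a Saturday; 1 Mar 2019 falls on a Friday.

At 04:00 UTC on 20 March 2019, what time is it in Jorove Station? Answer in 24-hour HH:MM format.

1 September 2018 is a Saturday, so the first Saturday is September 1.
1 March 2019 is a Friday, so the first Sunday is March 3 and the fourth is March 24.
At the standard offset (UTC+08:00), 04:00 UTC + 8h = 12:00 Jorove Station standard time.
Daylight saving runs 1 September 2018 – 24 March 2019; the standard-time date in Jorove Station, 20 March 2019, is inside that window, so Jorove Station is at UTC+09:00.
04:00 UTC + 9h = 13:00 local.

13:00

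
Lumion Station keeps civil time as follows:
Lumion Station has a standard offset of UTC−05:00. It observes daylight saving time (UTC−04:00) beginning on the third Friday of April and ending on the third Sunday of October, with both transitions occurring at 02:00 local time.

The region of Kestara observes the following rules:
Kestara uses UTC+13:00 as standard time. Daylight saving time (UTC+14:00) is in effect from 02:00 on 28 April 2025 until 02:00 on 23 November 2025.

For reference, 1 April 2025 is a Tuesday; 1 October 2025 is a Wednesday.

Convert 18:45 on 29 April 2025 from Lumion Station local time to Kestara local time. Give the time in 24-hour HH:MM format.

1 April 2025 is a Tuesday, so the first Friday is April 4 and the third is April 18.
1 October 2025 is a Wednesday, so the first Sunday is October 5 and the third is October 19.
29 April 2025 falls between 18 April and 19 October, so daylight saving is in effect and Lumion Station is at UTC−04:00.
18:45 Lumion Station + 4h = 22:45 UTC.
At the standard offset (UTC+13:00), 22:45 UTC + 13h = 11:45 Kestara standard time (rolling into the next day, 30 April 2025).
The standard-time date in Kestara, 30 April 2025, lies within the daylight-saving period (28 April – 23 November), so Kestara is on daylight time, UTC+14:00.
22:45 UTC + 14h = 12:45 Kestara (rolling into the next day, 30 April 2025).

12:45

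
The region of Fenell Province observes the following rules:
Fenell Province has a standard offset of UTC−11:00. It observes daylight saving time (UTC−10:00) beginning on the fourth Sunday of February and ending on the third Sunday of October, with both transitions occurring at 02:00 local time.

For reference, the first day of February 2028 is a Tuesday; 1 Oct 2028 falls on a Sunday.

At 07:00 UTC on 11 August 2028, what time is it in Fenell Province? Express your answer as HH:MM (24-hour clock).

1 February 2028 is a Tuesday, so the first Sunday is February 6 and the fourth is February 27.
1 October 2028 is a Sunday, so the first Sunday is October 1 and the third is October 15.
At the standard offset (UTC−11:00), 07:00 UTC − 11h = 20:00 Fenell Province standard time (rolling into the previous day, 10 August 2028).
The standard-time date in Fenell Province, 10 August 2028, lies within the daylight-saving period (27 February – 15 October), so Fenell Province is on daylight time, UTC−10:00.
07:00 UTC − 10h = 21:00 local (rolling into the previous day, 10 August 2028).

21:00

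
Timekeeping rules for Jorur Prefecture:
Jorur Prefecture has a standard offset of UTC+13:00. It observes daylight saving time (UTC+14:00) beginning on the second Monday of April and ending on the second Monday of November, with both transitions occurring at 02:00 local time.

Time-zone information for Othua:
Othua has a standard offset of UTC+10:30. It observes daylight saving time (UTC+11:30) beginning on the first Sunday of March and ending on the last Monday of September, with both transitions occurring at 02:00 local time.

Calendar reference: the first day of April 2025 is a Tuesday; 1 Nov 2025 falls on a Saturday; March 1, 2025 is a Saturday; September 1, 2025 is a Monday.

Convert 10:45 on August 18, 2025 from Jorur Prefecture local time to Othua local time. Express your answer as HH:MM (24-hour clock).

1 April 2025 is a Tuesday, so the first Monday is April 7 and the second is April 14.
1 November 2025 is a Saturday, so the first Monday is November 3 and the second is November 10.
August 18, 2025 lies within the daylight-saving period (14 April – 10 November), so Jorur Prefecture is on daylight time, UTC+14:00.
10:45 Jorur Prefecture − 14h = 20:45 UTC (rolling into the previous day, 17 August 2025).
1 March 2025 is a Saturday, so the first Sunday is March 2.
1 September 2025 is a Monday, so Mondays fall on 1, 8, 15, 22, 29; the last is September 29.
At the standard offset (UTC+10:30), 20:45 UTC + 10h30m = 07:15 Othua standard time (rolling into the next day, 18 August 2025).
The standard-time date in Othua, August 18, 2025, falls between 2 March and 29 September, so daylight saving is in effect and Othua is at UTC+11:30.
20:45 UTC + 11h30m = 08:15 Othua (rolling into the next day, 18 August 2025).

08:15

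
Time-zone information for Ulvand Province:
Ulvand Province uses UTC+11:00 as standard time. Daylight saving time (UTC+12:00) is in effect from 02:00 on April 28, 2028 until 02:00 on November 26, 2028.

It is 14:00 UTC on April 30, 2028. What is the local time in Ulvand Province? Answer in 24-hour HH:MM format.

02:00

At the standard offset (UTC+11:00), 14:00 UTC + 11h = 01:00 Ulvand Province standard time (rolling into the next day, 1 May 2028).
The standard-time date in Ulvand Province, May 1, 2028, lies within the daylight-saving period (28 April – 26 November), so Ulvand Province is on daylight time, UTC+12:00.
14:00 UTC + 12h = 02:00 local (rolling into the next day, 1 May 2028).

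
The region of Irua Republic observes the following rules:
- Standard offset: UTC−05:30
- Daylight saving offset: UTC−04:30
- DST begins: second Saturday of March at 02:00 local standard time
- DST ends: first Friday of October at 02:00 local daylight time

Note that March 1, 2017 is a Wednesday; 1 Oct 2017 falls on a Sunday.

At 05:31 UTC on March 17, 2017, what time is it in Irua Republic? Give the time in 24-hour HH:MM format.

01:01

1 March 2017 is a Wednesday, so the first Saturday is March 4 and the second is March 11.
1 October 2017 is a Sunday, so the first Friday is October 6.
At the standard offset (UTC−05:30), 05:31 UTC − 5h30m = 00:01 Irua Republic standard time.
Daylight saving runs 11 March – 6 October; the standard-time date in Irua Republic, March 17, 2017, is inside that window, so Irua Republic is at UTC−04:30.
05:31 UTC − 4h30m = 01:01 local.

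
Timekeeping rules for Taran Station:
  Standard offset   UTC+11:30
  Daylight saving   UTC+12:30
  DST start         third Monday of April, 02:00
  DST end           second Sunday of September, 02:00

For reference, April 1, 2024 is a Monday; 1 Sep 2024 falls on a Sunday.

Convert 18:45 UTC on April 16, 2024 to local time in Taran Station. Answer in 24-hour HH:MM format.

1 April 2024 is a Monday, so the first Monday is April 1 and the third is April 15.
1 September 2024 is a Sunday, so the first Sunday is September 1 and the second is September 8.
At the standard offset (UTC+11:30), 18:45 UTC + 11h30m = 06:15 Taran Station standard time (rolling into the next day, 17 April 2024).
Daylight saving runs 15 April – 8 September; the standard-time date in Taran Station, April 17, 2024, is inside that window, so Taran Station is at UTC+12:30.
18:45 UTC + 12h30m = 07:15 local (rolling into the next day, 17 April 2024).

07:15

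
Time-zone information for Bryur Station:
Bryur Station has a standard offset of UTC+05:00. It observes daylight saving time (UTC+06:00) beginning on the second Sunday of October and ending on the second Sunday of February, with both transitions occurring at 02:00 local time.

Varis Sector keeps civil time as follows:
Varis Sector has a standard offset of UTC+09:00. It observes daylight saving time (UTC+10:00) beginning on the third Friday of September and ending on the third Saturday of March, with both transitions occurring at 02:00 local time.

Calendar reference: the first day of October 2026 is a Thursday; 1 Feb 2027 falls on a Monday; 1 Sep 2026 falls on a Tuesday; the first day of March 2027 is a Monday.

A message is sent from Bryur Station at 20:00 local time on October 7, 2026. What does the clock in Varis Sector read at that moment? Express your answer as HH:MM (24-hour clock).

1 October 2026 is a Thursday, so the first Sunday is October 4 and the second is October 11.
1 February 2027 is a Monday, so the first Sunday is February 7 and the second is February 14.
October 7, 2026 does not fall between 11 October 2026 and 14 February 2027, so daylight saving is not in effect and Bryur Station is at UTC+05:00.
20:00 Bryur Station − 5h = 15:00 UTC.
1 September 2026 is a Tuesday, so the first Friday is September 4 and the third is September 18.
1 March 2027 is a Monday, so the first Saturday is March 6 and the third is March 20.
At the standard offset (UTC+09:00), 15:00 UTC + 9h = 00:00 Varis Sector standard time (rolling into the next day, 8 October 2026).
The standard-time date in Varis Sector, October 8, 2026, lies within the daylight-saving period (18 September 2026 – 20 March 2027), so Varis Sector is on daylight time, UTC+10:00.
15:00 UTC + 10h = 01:00 Varis Sector (rolling into the next day, 8 October 2026).

01:00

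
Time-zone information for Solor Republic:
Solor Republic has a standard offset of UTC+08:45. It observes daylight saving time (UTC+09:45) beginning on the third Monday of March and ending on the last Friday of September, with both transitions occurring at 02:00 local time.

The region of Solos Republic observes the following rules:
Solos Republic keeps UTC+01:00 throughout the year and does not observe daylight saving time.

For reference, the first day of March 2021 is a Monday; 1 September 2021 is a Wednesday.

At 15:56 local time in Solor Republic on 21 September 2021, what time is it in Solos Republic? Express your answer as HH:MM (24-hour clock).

07:11

1 March 2021 is a Monday, so the first Monday is March 1 and the third is March 15.
1 September 2021 is a Wednesday, so Fridays fall on 3, 10, 17, 24; the last is September 24.
21 September 2021 lies within the daylight-saving period (15 March – 24 September), so Solor Republic is on daylight time, UTC+09:45.
15:56 Solor Republic − 9h45m = 06:11 UTC.
Solos Republic has no daylight saving, so its offset is UTC+01:00 year-round.
06:11 UTC + 1h = 07:11 Solos Republic.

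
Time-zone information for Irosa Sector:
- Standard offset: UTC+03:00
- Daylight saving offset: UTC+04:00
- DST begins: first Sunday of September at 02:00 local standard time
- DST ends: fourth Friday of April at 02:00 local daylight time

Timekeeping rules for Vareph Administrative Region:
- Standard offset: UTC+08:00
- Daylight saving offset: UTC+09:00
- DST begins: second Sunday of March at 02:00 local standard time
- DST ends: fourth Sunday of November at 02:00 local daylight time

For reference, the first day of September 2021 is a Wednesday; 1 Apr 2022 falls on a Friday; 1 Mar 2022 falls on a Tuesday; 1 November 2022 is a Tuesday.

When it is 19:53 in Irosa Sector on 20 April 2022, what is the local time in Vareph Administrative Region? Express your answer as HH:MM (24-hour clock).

00:53

1 September 2021 is a Wednesday, so the first Sunday is September 5.
1 April 2022 is a Friday, so the first Friday is April 1 and the fourth is April 22.
20 April 2022 falls between 5 September 2021 and 22 April 2022, so daylight saving is in effect and Irosa Sector is at UTC+04:00.
19:53 Irosa Sector − 4h = 15:53 UTC.
1 March 2022 is a Tuesday, so the first Sunday is March 6 and the second is March 13.
1 November 2022 is a Tuesday, so the first Sunday is November 6 and the fourth is November 27.
At the standard offset (UTC+08:00), 15:53 UTC + 8h = 23:53 Vareph Administrative Region standard time.
The standard-time date in Vareph Administrative Region, 20 April 2022, lies within the daylight-saving period (13 March – 27 November), so Vareph Administrative Region is on daylight time, UTC+09:00.
15:53 UTC + 9h = 00:53 Vareph Administrative Region (rolling into the next day, 21 April 2022).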